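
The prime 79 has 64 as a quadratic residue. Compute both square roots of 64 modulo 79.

8, 71

Since 79 ≡ 3 (mod 4), a square root of 64 is 64^((79+1)/4) = 64^20 mod 79.
Repeated squaring: 64^2≡67, 64^4≡65, 64^8≡38, 64^16≡22 (mod 79).
64^20 = 64^(16+4) ≡ 8 (mod 79).
Check: 8² = 64 ≡ 64 (mod 79). The two roots are 8 and 71.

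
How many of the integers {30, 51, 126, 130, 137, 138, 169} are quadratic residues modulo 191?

5

(30/191) = +1 → QR.
(51/191) = +1 → QR.
(126/191) = -1 → non-residue.
(130/191) = +1 → QR.
(137/191) = -1 → non-residue.
(138/191) = +1 → QR.
(169/191) = +1 → QR.
Total quadratic residues among the 7: 5.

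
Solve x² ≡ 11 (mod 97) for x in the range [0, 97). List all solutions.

37, 60

97 ≡ 1 (mod 4), so we find a root by search.
Trying successive values, 37² = 1369 ≡ 11 (mod 97). The other root is 97 − 37 = 60.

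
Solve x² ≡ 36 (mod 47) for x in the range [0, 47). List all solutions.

6, 41

Since 47 ≡ 3 (mod 4), a square root of 36 is 36^((47+1)/4) = 36^12 mod 47.
Repeated squaring: 36^2≡27, 36^4≡24, 36^8≡12 (mod 47).
36^12 = 36^(8+4) ≡ 6 (mod 47).
Check: 6² = 36 ≡ 36 (mod 47). The two roots are 6 and 41.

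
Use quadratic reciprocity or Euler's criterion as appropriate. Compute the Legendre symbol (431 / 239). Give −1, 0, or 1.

1

First reduce: 431 ≡ 192 (mod 239).
Pull out 2^6: since 239 ≡ 7 (mod 8), (2/239) = +1, so (2/239)^6 = +1.
Reciprocity: 3 ≡ 3 and 239 ≡ 3 (mod 4), so (3/239) = −(239/3).
Reduce top mod 3: now compute (2/3).
Pull out 2: since 3 ≡ 3 (mod 8), (2/3) = -1.
Reached (1/3) = 1. Collecting the sign flips along the way, the symbol is +1.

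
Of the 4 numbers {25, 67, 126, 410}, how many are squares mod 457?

(25/457) = +1 → QR.
(67/457) = +1 → QR.
(126/457) = +1 → QR.
(410/457) = +1 → QR.
Total quadratic residues among the 4: 4.

4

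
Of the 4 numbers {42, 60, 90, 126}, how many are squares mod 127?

2

(42/127) = +1 → QR.
(60/127) = +1 → QR.
(90/127) = -1 → non-residue.
(126/127) = -1 → non-residue.
Total quadratic residues among the 4: 2.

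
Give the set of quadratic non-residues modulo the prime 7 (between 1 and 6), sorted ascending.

3 5 6

Square k = 1,…,3 (k and 7−k give the same square):
1²=1, 2²=4, 3²≡2 (mod 7).
The residues are {1, 2, 4}; the non-residues are the remaining 3 nonzero classes.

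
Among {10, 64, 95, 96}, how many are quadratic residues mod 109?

1

(10/109) = -1 → non-residue.
(64/109) = +1 → QR.
(95/109) = -1 → non-residue.
(96/109) = -1 → non-residue.
Total quadratic residues among the 4: 1.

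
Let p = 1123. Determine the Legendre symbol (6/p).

Euler's criterion: (6/1123) ≡ 6^561 (mod 1123).
6^2 ≡ 36 (mod 1123)
6^4 ≡ 173 (mod 1123)
6^8 ≡ 731 (mod 1123)
6^16 ≡ 936 (mod 1123)
6^32 ≡ 156 (mod 1123)
6^64 ≡ 753 (mod 1123)
6^128 ≡ 1017 (mod 1123)
6^256 ≡ 6 (mod 1123)
6^512 ≡ 36 (mod 1123)
6^561 = 6^(512+32+16+1) ≡ 1 (mod 1123).
Result is 1, so (6/1123) = 1.

1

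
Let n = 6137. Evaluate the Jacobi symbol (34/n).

Pull out 2: since 6137 ≡ 1 (mod 8), (2/6137) = +1.
Reciprocity: 17 ≡ 1 and 6137 ≡ 1 (mod 4), so (17/6137) = +(6137/17).
Reduce top mod 17: now compute (0/17).
Top reduces to 0: gcd > 1, so the symbol is 0.

0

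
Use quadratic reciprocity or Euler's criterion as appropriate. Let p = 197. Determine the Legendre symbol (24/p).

Pull out 2^3: since 197 ≡ 5 (mod 8), (2/197) = -1, so (2/197)^3 = -1.
Reciprocity: 3 ≡ 3 and 197 ≡ 1 (mod 4), so (3/197) = +(197/3).
Reduce top mod 3: now compute (2/3).
Pull out 2: since 3 ≡ 3 (mod 8), (2/3) = -1.
Reached (1/3) = 1. Collecting the sign flips along the way, the symbol is +1.

1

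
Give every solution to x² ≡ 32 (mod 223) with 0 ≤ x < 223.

Since 223 ≡ 3 (mod 4), a square root of 32 is 32^((223+1)/4) = 32^56 mod 223.
Repeated squaring: 32^2≡132, 32^4≡30, 32^8≡8, 32^16≡64, 32^32≡82 (mod 223).
32^56 = 32^(32+16+8) ≡ 60 (mod 223).
Check: 60² = 3600 ≡ 32 (mod 223). The two roots are 60 and 163.

60, 163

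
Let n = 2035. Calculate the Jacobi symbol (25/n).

0

Reciprocity: 25 ≡ 1 and 2035 ≡ 3 (mod 4), so (25/2035) = +(2035/25).
Reduce top mod 25: now compute (10/25).
Pull out 2: since 25 ≡ 1 (mod 8), (2/25) = +1.
Reciprocity: 5 ≡ 1 and 25 ≡ 1 (mod 4), so (5/25) = +(25/5).
Reduce top mod 5: now compute (0/5).
Top reduces to 0: gcd > 1, so the symbol is 0.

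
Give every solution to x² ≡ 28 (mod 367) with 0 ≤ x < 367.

Since 367 ≡ 3 (mod 4), a square root of 28 is 28^((367+1)/4) = 28^92 mod 367.
Repeated squaring: 28^2≡50, 28^4≡298, 28^8≡357, 28^16≡100, 28^32≡91, 28^64≡207 (mod 367).
28^92 = 28^(64+16+8+4) ≡ 94 (mod 367).
Check: 94² = 8836 ≡ 28 (mod 367). The two roots are 94 and 273.

94, 273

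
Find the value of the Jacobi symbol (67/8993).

Reciprocity: 67 ≡ 3 and 8993 ≡ 1 (mod 4), so (67/8993) = +(8993/67).
Reduce top mod 67: now compute (15/67).
Reciprocity: 15 ≡ 3 and 67 ≡ 3 (mod 4), so (15/67) = −(67/15).
Reduce top mod 15: now compute (7/15).
Reciprocity: 7 ≡ 3 and 15 ≡ 3 (mod 4), so (7/15) = −(15/7).
Reduce top mod 7: now compute (1/7).
Reached (1/7) = 1. Collecting the sign flips along the way, the symbol is +1.

1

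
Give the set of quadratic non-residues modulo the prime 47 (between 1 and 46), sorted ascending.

Square k = 1,…,23 (k and 47−k give the same square):
1²=1, 2²=4, 3²=9, 4²=16, 5²=25, 6²=36, 7²≡2, 8²≡17, 9²≡34, 10²≡6, 11²≡27, 12²≡3, 13²≡28, 14²≡8, 15²≡37, 16²≡21, 17²≡7, 18²≡42, 19²≡32, 20²≡24, 21²≡18, 22²≡14, 23²≡12 (mod 47).
The residues are {1, 2, 3, 4, 6, 7, 8, 9, 12, 14, 16, 17, 18, 21, 24, 25, 27, 28, 32, 34, 36, 37, 42}; the non-residues are the remaining 23 nonzero classes.

5 10 11 13 15 19 20 22 23 26 29 30 31 33 35 38 39 40 41 43 44 45 46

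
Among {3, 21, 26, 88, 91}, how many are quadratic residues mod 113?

(3/113) = -1 → non-residue.
(21/113) = -1 → non-residue.
(26/113) = +1 → QR.
(88/113) = +1 → QR.
(91/113) = +1 → QR.
Total quadratic residues among the 5: 3.

3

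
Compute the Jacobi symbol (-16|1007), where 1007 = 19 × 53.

First reduce: -16 ≡ 991 (mod 1007).
Reciprocity: 991 ≡ 3 and 1007 ≡ 3 (mod 4), so (991/1007) = −(1007/991).
Reduce top mod 991: now compute (16/991).
Pull out 2^4: since 991 ≡ 7 (mod 8), (2/991) = +1, so (2/991)^4 = +1.
Reached (1/991) = 1. Collecting the sign flips along the way, the symbol is -1.

-1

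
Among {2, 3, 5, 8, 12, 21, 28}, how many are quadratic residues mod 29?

(2/29) = -1 → non-residue.
(3/29) = -1 → non-residue.
(5/29) = +1 → QR.
(8/29) = -1 → non-residue.
(12/29) = -1 → non-residue.
(21/29) = -1 → non-residue.
(28/29) = +1 → QR.
Total quadratic residues among the 7: 2.

2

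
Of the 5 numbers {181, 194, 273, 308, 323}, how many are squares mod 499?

(181/499) = +1 → QR.
(194/499) = +1 → QR.
(273/499) = -1 → non-residue.
(308/499) = +1 → QR.
(323/499) = +1 → QR.
Total quadratic residues among the 5: 4.

4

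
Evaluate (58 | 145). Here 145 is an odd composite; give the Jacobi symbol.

0

Pull out 2: since 145 ≡ 1 (mod 8), (2/145) = +1.
Reciprocity: 29 ≡ 1 and 145 ≡ 1 (mod 4), so (29/145) = +(145/29).
Reduce top mod 29: now compute (0/29).
Top reduces to 0: gcd > 1, so the symbol is 0.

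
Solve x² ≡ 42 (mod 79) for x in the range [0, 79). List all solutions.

11, 68

Since 79 ≡ 3 (mod 4), a square root of 42 is 42^((79+1)/4) = 42^20 mod 79.
Repeated squaring: 42^2≡26, 42^4≡44, 42^8≡40, 42^16≡20 (mod 79).
42^20 = 42^(16+4) ≡ 11 (mod 79).
Check: 11² = 121 ≡ 42 (mod 79). The two roots are 11 and 68.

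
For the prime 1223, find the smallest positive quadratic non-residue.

(2/1223) = +1, so 2 is a residue.
(3/1223) = +1, so 3 is a residue.
(4/1223) = +1, so 4 is a residue.
(5/1223) = −1, so 5 is the smallest positive non-residue mod 1223.

5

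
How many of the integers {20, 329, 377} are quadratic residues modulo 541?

3

(20/541) = +1 → QR.
(329/541) = +1 → QR.
(377/541) = +1 → QR.
Total quadratic residues among the 3: 3.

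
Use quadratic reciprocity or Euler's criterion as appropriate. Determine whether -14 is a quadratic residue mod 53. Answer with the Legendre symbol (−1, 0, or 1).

First reduce: -14 ≡ 39 (mod 53).
Reciprocity: 39 ≡ 3 and 53 ≡ 1 (mod 4), so (39/53) = +(53/39).
Reduce top mod 39: now compute (14/39).
Pull out 2: since 39 ≡ 7 (mod 8), (2/39) = +1.
Reciprocity: 7 ≡ 3 and 39 ≡ 3 (mod 4), so (7/39) = −(39/7).
Reduce top mod 7: now compute (4/7).
Pull out 2^2: since 7 ≡ 7 (mod 8), (2/7) = +1, so (2/7)^2 = +1.
Reached (1/7) = 1. Collecting the sign flips along the way, the symbol is -1.

-1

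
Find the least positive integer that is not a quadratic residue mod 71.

(2/71) = +1, so 2 is a residue.
(3/71) = +1, so 3 is a residue.
(4/71) = +1, so 4 is a residue.
(5/71) = +1, so 5 is a residue.
(6/71) = +1, so 6 is a residue.
(7/71) = −1, so 7 is the smallest positive non-residue mod 71.

7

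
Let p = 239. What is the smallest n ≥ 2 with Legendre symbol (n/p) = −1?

(2/239) = +1, so 2 is a residue.
(3/239) = +1, so 3 is a residue.
(4/239) = +1, so 4 is a residue.
(5/239) = +1, so 5 is a residue.
(6/239) = +1, so 6 is a residue.
(7/239) = −1, so 7 is the smallest positive non-residue mod 239.

7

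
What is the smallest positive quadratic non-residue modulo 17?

3

(2/17) = +1, so 2 is a residue.
(3/17) = −1, so 3 is the smallest positive non-residue mod 17.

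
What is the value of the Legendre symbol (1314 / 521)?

-1

First reduce: 1314 ≡ 272 (mod 521).
Pull out 2^4: since 521 ≡ 1 (mod 8), (2/521) = +1, so (2/521)^4 = +1.
Reciprocity: 17 ≡ 1 and 521 ≡ 1 (mod 4), so (17/521) = +(521/17).
Reduce top mod 17: now compute (11/17).
Reciprocity: 11 ≡ 3 and 17 ≡ 1 (mod 4), so (11/17) = +(17/11).
Reduce top mod 11: now compute (6/11).
Pull out 2: since 11 ≡ 3 (mod 8), (2/11) = -1.
Reciprocity: 3 ≡ 3 and 11 ≡ 3 (mod 4), so (3/11) = −(11/3).
Reduce top mod 3: now compute (2/3).
Pull out 2: since 3 ≡ 3 (mod 8), (2/3) = -1.
Reached (1/3) = 1. Collecting the sign flips along the way, the symbol is -1.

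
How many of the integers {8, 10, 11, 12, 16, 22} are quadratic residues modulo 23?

3

(8/23) = +1 → QR.
(10/23) = -1 → non-residue.
(11/23) = -1 → non-residue.
(12/23) = +1 → QR.
(16/23) = +1 → QR.
(22/23) = -1 → non-residue.
Total quadratic residues among the 6: 3.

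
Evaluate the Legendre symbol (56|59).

Pull out 2^3: since 59 ≡ 3 (mod 8), (2/59) = -1, so (2/59)^3 = -1.
Reciprocity: 7 ≡ 3 and 59 ≡ 3 (mod 4), so (7/59) = −(59/7).
Reduce top mod 7: now compute (3/7).
Reciprocity: 3 ≡ 3 and 7 ≡ 3 (mod 4), so (3/7) = −(7/3).
Reduce top mod 3: now compute (1/3).
Reached (1/3) = 1. Collecting the sign flips along the way, the symbol is -1.

-1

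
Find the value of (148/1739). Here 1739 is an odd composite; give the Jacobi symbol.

Pull out 2^2: since 1739 ≡ 3 (mod 8), (2/1739) = -1, so (2/1739)^2 = +1.
Reciprocity: 37 ≡ 1 and 1739 ≡ 3 (mod 4), so (37/1739) = +(1739/37).
Reduce top mod 37: now compute (0/37).
Top reduces to 0: gcd > 1, so the symbol is 0.

0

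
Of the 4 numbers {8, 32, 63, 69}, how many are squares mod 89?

(8/89) = +1 → QR.
(32/89) = +1 → QR.
(63/89) = -1 → non-residue.
(69/89) = +1 → QR.
Total quadratic residues among the 4: 3.

3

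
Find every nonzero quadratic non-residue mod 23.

Square k = 1,…,11 (k and 23−k give the same square):
1²=1, 2²=4, 3²=9, 4²=16, 5²≡2, 6²≡13, 7²≡3, 8²≡18, 9²≡12, 10²≡8, 11²≡6 (mod 23).
The residues are {1, 2, 3, 4, 6, 8, 9, 12, 13, 16, 18}; the non-residues are the remaining 11 nonzero classes.

5,7,10,11,14,15,17,19,20,21,22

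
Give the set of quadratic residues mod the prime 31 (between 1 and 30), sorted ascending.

1,2,4,5,7,8,9,10,14,16,18,19,20,25,28

Square k = 1,…,15 (k and 31−k give the same square):
1²=1, 2²=4, 3²=9, 4²=16, 5²=25, 6²≡5, 7²≡18, 8²≡2, 9²≡19, 10²≡7, 11²≡28, 12²≡20, 13²≡14, 14²≡10, 15²≡8 (mod 31).
So the quadratic residues mod 31 are {1, 2, 4, 5, 7, 8, 9, 10, 14, 16, 18, 19, 20, 25, 28}.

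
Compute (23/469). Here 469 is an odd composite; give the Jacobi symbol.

Reciprocity: 23 ≡ 3 and 469 ≡ 1 (mod 4), so (23/469) = +(469/23).
Reduce top mod 23: now compute (9/23).
Reciprocity: 9 ≡ 1 and 23 ≡ 3 (mod 4), so (9/23) = +(23/9).
Reduce top mod 9: now compute (5/9).
Reciprocity: 5 ≡ 1 and 9 ≡ 1 (mod 4), so (5/9) = +(9/5).
Reduce top mod 5: now compute (4/5).
Pull out 2^2: since 5 ≡ 5 (mod 8), (2/5) = -1, so (2/5)^2 = +1.
Reached (1/5) = 1. Collecting the sign flips along the way, the symbol is +1.

1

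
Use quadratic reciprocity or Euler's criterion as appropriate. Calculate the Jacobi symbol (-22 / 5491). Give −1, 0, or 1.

1

First reduce: -22 ≡ 5469 (mod 5491).
Reciprocity: 5469 ≡ 1 and 5491 ≡ 3 (mod 4), so (5469/5491) = +(5491/5469).
Reduce top mod 5469: now compute (22/5469).
Pull out 2: since 5469 ≡ 5 (mod 8), (2/5469) = -1.
Reciprocity: 11 ≡ 3 and 5469 ≡ 1 (mod 4), so (11/5469) = +(5469/11).
Reduce top mod 11: now compute (2/11).
Pull out 2: since 11 ≡ 3 (mod 8), (2/11) = -1.
Reached (1/11) = 1. Collecting the sign flips along the way, the symbol is +1.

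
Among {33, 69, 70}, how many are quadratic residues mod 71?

(33/71) = -1 → non-residue.
(69/71) = -1 → non-residue.
(70/71) = -1 → non-residue.
Total quadratic residues among the 3: 0.

0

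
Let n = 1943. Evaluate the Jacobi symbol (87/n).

0

Reciprocity: 87 ≡ 3 and 1943 ≡ 3 (mod 4), so (87/1943) = −(1943/87).
Reduce top mod 87: now compute (29/87).
Reciprocity: 29 ≡ 1 and 87 ≡ 3 (mod 4), so (29/87) = +(87/29).
Reduce top mod 29: now compute (0/29).
Top reduces to 0: gcd > 1, so the symbol is 0.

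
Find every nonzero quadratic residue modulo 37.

1 3 4 7 9 10 11 12 16 21 25 26 27 28 30 33 34 36

Square k = 1,…,18 (k and 37−k give the same square):
1²=1, 2²=4, 3²=9, 4²=16, 5²=25, 6²=36, 7²≡12, 8²≡27, 9²≡7, 10²≡26, 11²≡10, 12²≡33, 13²≡21, 14²≡11, 15²≡3, 16²≡34, 17²≡30, 18²≡28 (mod 37).
So the quadratic residues mod 37 are {1, 3, 4, 7, 9, 10, 11, 12, 16, 21, 25, 26, 27, 28, 30, 33, 34, 36}.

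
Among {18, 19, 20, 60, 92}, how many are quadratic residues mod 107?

(18/107) = -1 → non-residue.
(19/107) = +1 → QR.
(20/107) = -1 → non-residue.
(60/107) = -1 → non-residue.
(92/107) = +1 → QR.
Total quadratic residues among the 5: 2.

2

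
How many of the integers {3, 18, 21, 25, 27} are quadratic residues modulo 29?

1

(3/29) = -1 → non-residue.
(18/29) = -1 → non-residue.
(21/29) = -1 → non-residue.
(25/29) = +1 → QR.
(27/29) = -1 → non-residue.
Total quadratic residues among the 5: 1.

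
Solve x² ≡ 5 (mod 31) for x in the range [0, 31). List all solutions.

Since 31 ≡ 3 (mod 4), a square root of 5 is 5^((31+1)/4) = 5^8 mod 31.
Repeated squaring: 5^2≡25, 5^4≡5, 5^8≡25 (mod 31).
5^8 = 5^(8) ≡ 25 (mod 31).
Check: 25² = 625 ≡ 5 (mod 31). The two roots are 6 and 25.

6, 25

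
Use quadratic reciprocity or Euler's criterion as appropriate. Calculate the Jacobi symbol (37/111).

0

Reciprocity: 37 ≡ 1 and 111 ≡ 3 (mod 4), so (37/111) = +(111/37).
Reduce top mod 37: now compute (0/37).
Top reduces to 0: gcd > 1, so the symbol is 0.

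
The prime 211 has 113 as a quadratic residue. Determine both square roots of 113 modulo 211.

18, 193

Since 211 ≡ 3 (mod 4), a square root of 113 is 113^((211+1)/4) = 113^53 mod 211.
Repeated squaring: 113^2≡109, 113^4≡65, 113^8≡5, 113^16≡25, 113^32≡203 (mod 211).
113^53 = 113^(32+16+4+1) ≡ 193 (mod 211).
Check: 193² = 37249 ≡ 113 (mod 211). The two roots are 18 and 193.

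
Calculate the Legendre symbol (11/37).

Euler's criterion: (11/37) ≡ 11^18 (mod 37).
11^2 ≡ 10 (mod 37)
11^4 ≡ 26 (mod 37)
11^8 ≡ 10 (mod 37)
11^16 ≡ 26 (mod 37)
11^18 = 11^(16+2) ≡ 1 (mod 37).
Result is 1, so (11/37) = 1.

1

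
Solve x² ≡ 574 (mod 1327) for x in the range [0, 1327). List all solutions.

Since 1327 ≡ 3 (mod 4), a square root of 574 is 574^((1327+1)/4) = 574^332 mod 1327.
Repeated squaring: 574^2≡380, 574^4≡1084, 574^8≡661, 574^16≡338, 574^32≡122, 574^64≡287, 574^128≡95, 574^256≡1063 (mod 1327).
574^332 = 574^(256+64+8+4) ≡ 589 (mod 1327).
Check: 589² = 346921 ≡ 574 (mod 1327). The two roots are 589 and 738.

589, 738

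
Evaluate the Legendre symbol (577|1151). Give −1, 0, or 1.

1

Euler's criterion: (577/1151) ≡ 577^575 (mod 1151).
577^2 ≡ 290 (mod 1151)
577^4 ≡ 77 (mod 1151)
577^8 ≡ 174 (mod 1151)
577^16 ≡ 350 (mod 1151)
577^32 ≡ 494 (mod 1151)
577^64 ≡ 24 (mod 1151)
577^128 ≡ 576 (mod 1151)
577^256 ≡ 288 (mod 1151)
577^512 ≡ 72 (mod 1151)
577^575 = 577^(512+32+16+8+4+2+1) ≡ 1 (mod 1151).
Result is 1, so (577/1151) = 1.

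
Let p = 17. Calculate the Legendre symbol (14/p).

-1

Pull out 2: since 17 ≡ 1 (mod 8), (2/17) = +1.
Reciprocity: 7 ≡ 3 and 17 ≡ 1 (mod 4), so (7/17) = +(17/7).
Reduce top mod 7: now compute (3/7).
Reciprocity: 3 ≡ 3 and 7 ≡ 3 (mod 4), so (3/7) = −(7/3).
Reduce top mod 3: now compute (1/3).
Reached (1/3) = 1. Collecting the sign flips along the way, the symbol is -1.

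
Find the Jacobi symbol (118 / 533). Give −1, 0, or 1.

Pull out 2: since 533 ≡ 5 (mod 8), (2/533) = -1.
Reciprocity: 59 ≡ 3 and 533 ≡ 1 (mod 4), so (59/533) = +(533/59).
Reduce top mod 59: now compute (2/59).
Pull out 2: since 59 ≡ 3 (mod 8), (2/59) = -1.
Reached (1/59) = 1. Collecting the sign flips along the way, the symbol is +1.

1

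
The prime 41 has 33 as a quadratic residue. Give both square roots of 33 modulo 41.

41 ≡ 1 (mod 4), so we find a root by search.
Trying successive values, 19² = 361 ≡ 33 (mod 41). The other root is 41 − 19 = 22.

19, 22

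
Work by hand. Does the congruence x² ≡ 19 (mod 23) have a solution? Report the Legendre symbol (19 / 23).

Euler's criterion: (19/23) ≡ 19^11 (mod 23).
19^2 ≡ 16 (mod 23)
19^4 ≡ 3 (mod 23)
19^8 ≡ 9 (mod 23)
19^11 = 19^(8+2+1) ≡ 22 (mod 23).
Result is 22 ≡ −1, so (19/23) = −1.

-1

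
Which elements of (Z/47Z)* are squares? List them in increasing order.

Square k = 1,…,23 (k and 47−k give the same square):
1²=1, 2²=4, 3²=9, 4²=16, 5²=25, 6²=36, 7²≡2, 8²≡17, 9²≡34, 10²≡6, 11²≡27, 12²≡3, 13²≡28, 14²≡8, 15²≡37, 16²≡21, 17²≡7, 18²≡42, 19²≡32, 20²≡24, 21²≡18, 22²≡14, 23²≡12 (mod 47).
So the quadratic residues mod 47 are {1, 2, 3, 4, 6, 7, 8, 9, 12, 14, 16, 17, 18, 21, 24, 25, 27, 28, 32, 34, 36, 37, 42}.

1 2 3 4 6 7 8 9 12 14 16 17 18 21 24 25 27 28 32 34 36 37 42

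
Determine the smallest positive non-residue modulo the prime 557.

(2/557) = −1, so 2 is the smallest positive non-residue mod 557.

2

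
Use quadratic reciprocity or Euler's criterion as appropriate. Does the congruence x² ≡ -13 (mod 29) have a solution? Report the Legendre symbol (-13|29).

First reduce: -13 ≡ 16 (mod 29).
Pull out 2^4: since 29 ≡ 5 (mod 8), (2/29) = -1, so (2/29)^4 = +1.
Reached (1/29) = 1. Collecting the sign flips along the way, the symbol is +1.

1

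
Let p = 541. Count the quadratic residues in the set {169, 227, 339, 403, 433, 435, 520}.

4

(169/541) = +1 → QR.
(227/541) = +1 → QR.
(339/541) = -1 → non-residue.
(403/541) = -1 → non-residue.
(433/541) = +1 → QR.
(435/541) = -1 → non-residue.
(520/541) = +1 → QR.
Total quadratic residues among the 7: 4.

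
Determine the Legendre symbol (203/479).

Reciprocity: 203 ≡ 3 and 479 ≡ 3 (mod 4), so (203/479) = −(479/203).
Reduce top mod 203: now compute (73/203).
Reciprocity: 73 ≡ 1 and 203 ≡ 3 (mod 4), so (73/203) = +(203/73).
Reduce top mod 73: now compute (57/73).
Reciprocity: 57 ≡ 1 and 73 ≡ 1 (mod 4), so (57/73) = +(73/57).
Reduce top mod 57: now compute (16/57).
Pull out 2^4: since 57 ≡ 1 (mod 8), (2/57) = +1, so (2/57)^4 = +1.
Reached (1/57) = 1. Collecting the sign flips along the way, the symbol is -1.

-1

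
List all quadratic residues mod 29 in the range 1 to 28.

Square k = 1,…,14 (k and 29−k give the same square):
1²=1, 2²=4, 3²=9, 4²=16, 5²=25, 6²≡7, 7²≡20, 8²≡6, 9²≡23, 10²≡13, 11²≡5, 12²≡28, 13²≡24, 14²≡22 (mod 29).
So the quadratic residues mod 29 are {1, 4, 5, 6, 7, 9, 13, 16, 20, 22, 23, 24, 25, 28}.

1, 4, 5, 6, 7, 9, 13, 16, 20, 22, 23, 24, 25, 28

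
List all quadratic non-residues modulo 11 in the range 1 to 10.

Square k = 1,…,5 (k and 11−k give the same square):
1²=1, 2²=4, 3²=9, 4²≡5, 5²≡3 (mod 11).
The residues are {1, 3, 4, 5, 9}; the non-residues are the remaining 5 nonzero classes.

2 6 7 8 10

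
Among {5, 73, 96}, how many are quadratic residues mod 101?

2

(5/101) = +1 → QR.
(73/101) = -1 → non-residue.
(96/101) = +1 → QR.
Total quadratic residues among the 3: 2.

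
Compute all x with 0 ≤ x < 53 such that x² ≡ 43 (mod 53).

53 ≡ 1 (mod 4), so we find a root by search.
Trying successive values, 19² = 361 ≡ 43 (mod 53). The other root is 53 − 19 = 34.

19, 34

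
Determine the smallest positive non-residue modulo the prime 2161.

(2/2161) = +1, so 2 is a residue.
(3/2161) = +1, so 3 is a residue.
(4/2161) = +1, so 4 is a residue.
(5/2161) = +1, so 5 is a residue.
(6/2161) = +1, so 6 is a residue.
(7/2161) = −1, so 7 is the smallest positive non-residue mod 2161.

7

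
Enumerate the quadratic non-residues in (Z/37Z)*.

Square k = 1,…,18 (k and 37−k give the same square):
1²=1, 2²=4, 3²=9, 4²=16, 5²=25, 6²=36, 7²≡12, 8²≡27, 9²≡7, 10²≡26, 11²≡10, 12²≡33, 13²≡21, 14²≡11, 15²≡3, 16²≡34, 17²≡30, 18²≡28 (mod 37).
The residues are {1, 3, 4, 7, 9, 10, 11, 12, 16, 21, 25, 26, 27, 28, 30, 33, 34, 36}; the non-residues are the remaining 18 nonzero classes.

2,5,6,8,13,14,15,17,18,19,20,22,23,24,29,31,32,35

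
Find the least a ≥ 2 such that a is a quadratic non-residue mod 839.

11

(2/839) = +1, so 2 is a residue.
(3/839) = +1, so 3 is a residue.
(4/839) = +1, so 4 is a residue.
(5/839) = +1, so 5 is a residue.
(6/839) = +1, so 6 is a residue.
(7/839) = +1, so 7 is a residue.
(8/839) = +1, so 8 is a residue.
(9/839) = +1, so 9 is a residue.
(10/839) = +1, so 10 is a residue.
(11/839) = −1, so 11 is the smallest positive non-residue mod 839.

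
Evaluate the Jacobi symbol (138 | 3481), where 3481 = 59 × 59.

Pull out 2: since 3481 ≡ 1 (mod 8), (2/3481) = +1.
Reciprocity: 69 ≡ 1 and 3481 ≡ 1 (mod 4), so (69/3481) = +(3481/69).
Reduce top mod 69: now compute (31/69).
Reciprocity: 31 ≡ 3 and 69 ≡ 1 (mod 4), so (31/69) = +(69/31).
Reduce top mod 31: now compute (7/31).
Reciprocity: 7 ≡ 3 and 31 ≡ 3 (mod 4), so (7/31) = −(31/7).
Reduce top mod 7: now compute (3/7).
Reciprocity: 3 ≡ 3 and 7 ≡ 3 (mod 4), so (3/7) = −(7/3).
Reduce top mod 3: now compute (1/3).
Reached (1/3) = 1. Collecting the sign flips along the way, the symbol is +1.

1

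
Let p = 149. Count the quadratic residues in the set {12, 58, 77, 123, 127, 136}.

(12/149) = -1 → non-residue.
(58/149) = -1 → non-residue.
(77/149) = -1 → non-residue.
(123/149) = +1 → QR.
(127/149) = +1 → QR.
(136/149) = -1 → non-residue.
Total quadratic residues among the 6: 2.

2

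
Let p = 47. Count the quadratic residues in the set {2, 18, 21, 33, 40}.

3

(2/47) = +1 → QR.
(18/47) = +1 → QR.
(21/47) = +1 → QR.
(33/47) = -1 → non-residue.
(40/47) = -1 → non-residue.
Total quadratic residues among the 5: 3.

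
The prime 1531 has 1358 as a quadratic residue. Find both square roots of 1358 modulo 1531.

Since 1531 ≡ 3 (mod 4), a square root of 1358 is 1358^((1531+1)/4) = 1358^383 mod 1531.
Repeated squaring: 1358^2≡840, 1358^4≡1340, 1358^8≡1268, 1358^16≡274, 1358^32≡57, 1358^64≡187, 1358^128≡1287, 1358^256≡1358 (mod 1531).
1358^383 = 1358^(256+64+32+16+8+4+2+1) ≡ 1287 (mod 1531).
Check: 1287² = 1656369 ≡ 1358 (mod 1531). The two roots are 244 and 1287.

244, 1287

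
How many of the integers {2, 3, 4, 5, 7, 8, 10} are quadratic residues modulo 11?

3

(2/11) = -1 → non-residue.
(3/11) = +1 → QR.
(4/11) = +1 → QR.
(5/11) = +1 → QR.
(7/11) = -1 → non-residue.
(8/11) = -1 → non-residue.
(10/11) = -1 → non-residue.
Total quadratic residues among the 7: 3.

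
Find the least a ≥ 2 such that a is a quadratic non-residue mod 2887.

(2/2887) = +1, so 2 is a residue.
(3/2887) = −1, so 3 is the smallest positive non-residue mod 2887.

3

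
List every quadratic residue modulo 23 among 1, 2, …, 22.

1, 2, 3, 4, 6, 8, 9, 12, 13, 16, 18

Square k = 1,…,11 (k and 23−k give the same square):
1²=1, 2²=4, 3²=9, 4²=16, 5²≡2, 6²≡13, 7²≡3, 8²≡18, 9²≡12, 10²≡8, 11²≡6 (mod 23).
So the quadratic residues mod 23 are {1, 2, 3, 4, 6, 8, 9, 12, 13, 16, 18}.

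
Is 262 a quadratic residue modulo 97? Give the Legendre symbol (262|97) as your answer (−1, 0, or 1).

Euler's criterion: (262/97) ≡ 68^48 (mod 97).
68^2 ≡ 65 (mod 97)
68^4 ≡ 54 (mod 97)
68^8 ≡ 6 (mod 97)
68^16 ≡ 36 (mod 97)
68^32 ≡ 35 (mod 97)
68^48 = 68^(32+16) ≡ 96 (mod 97).
Result is 96 ≡ −1, so (262/97) = −1.

-1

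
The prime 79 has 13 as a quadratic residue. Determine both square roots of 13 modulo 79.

31, 48

Since 79 ≡ 3 (mod 4), a square root of 13 is 13^((79+1)/4) = 13^20 mod 79.
Repeated squaring: 13^2≡11, 13^4≡42, 13^8≡26, 13^16≡44 (mod 79).
13^20 = 13^(16+4) ≡ 31 (mod 79).
Check: 31² = 961 ≡ 13 (mod 79). The two roots are 31 and 48.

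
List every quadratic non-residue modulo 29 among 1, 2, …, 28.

2,3,8,10,11,12,14,15,17,18,19,21,26,27

Square k = 1,…,14 (k and 29−k give the same square):
1²=1, 2²=4, 3²=9, 4²=16, 5²=25, 6²≡7, 7²≡20, 8²≡6, 9²≡23, 10²≡13, 11²≡5, 12²≡28, 13²≡24, 14²≡22 (mod 29).
The residues are {1, 4, 5, 6, 7, 9, 13, 16, 20, 22, 23, 24, 25, 28}; the non-residues are the remaining 14 nonzero classes.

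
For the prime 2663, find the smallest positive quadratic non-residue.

5

(2/2663) = +1, so 2 is a residue.
(3/2663) = +1, so 3 is a residue.
(4/2663) = +1, so 4 is a residue.
(5/2663) = −1, so 5 is the smallest positive non-residue mod 2663.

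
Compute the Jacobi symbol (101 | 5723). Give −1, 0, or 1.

-1

Reciprocity: 101 ≡ 1 and 5723 ≡ 3 (mod 4), so (101/5723) = +(5723/101).
Reduce top mod 101: now compute (67/101).
Reciprocity: 67 ≡ 3 and 101 ≡ 1 (mod 4), so (67/101) = +(101/67).
Reduce top mod 67: now compute (34/67).
Pull out 2: since 67 ≡ 3 (mod 8), (2/67) = -1.
Reciprocity: 17 ≡ 1 and 67 ≡ 3 (mod 4), so (17/67) = +(67/17).
Reduce top mod 17: now compute (16/17).
Pull out 2^4: since 17 ≡ 1 (mod 8), (2/17) = +1, so (2/17)^4 = +1.
Reached (1/17) = 1. Collecting the sign flips along the way, the symbol is -1.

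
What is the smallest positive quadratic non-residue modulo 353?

(2/353) = +1, so 2 is a residue.
(3/353) = −1, so 3 is the smallest positive non-residue mod 353.

3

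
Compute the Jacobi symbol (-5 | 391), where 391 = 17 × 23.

First reduce: -5 ≡ 386 (mod 391).
Pull out 2: since 391 ≡ 7 (mod 8), (2/391) = +1.
Reciprocity: 193 ≡ 1 and 391 ≡ 3 (mod 4), so (193/391) = +(391/193).
Reduce top mod 193: now compute (5/193).
Reciprocity: 5 ≡ 1 and 193 ≡ 1 (mod 4), so (5/193) = +(193/5).
Reduce top mod 5: now compute (3/5).
Reciprocity: 3 ≡ 3 and 5 ≡ 1 (mod 4), so (3/5) = +(5/3).
Reduce top mod 3: now compute (2/3).
Pull out 2: since 3 ≡ 3 (mod 8), (2/3) = -1.
Reached (1/3) = 1. Collecting the sign flips along the way, the symbol is -1.

-1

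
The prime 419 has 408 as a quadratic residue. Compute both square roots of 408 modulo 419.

Since 419 ≡ 3 (mod 4), a square root of 408 is 408^((419+1)/4) = 408^105 mod 419.
Repeated squaring: 408^2≡121, 408^4≡395, 408^8≡157, 408^16≡347, 408^32≡156, 408^64≡34 (mod 419).
408^105 = 408^(64+32+8+1) ≡ 170 (mod 419).
Check: 170² = 28900 ≡ 408 (mod 419). The two roots are 170 and 249.

170, 249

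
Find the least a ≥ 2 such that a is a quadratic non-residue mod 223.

3

(2/223) = +1, so 2 is a residue.
(3/223) = −1, so 3 is the smallest positive non-residue mod 223.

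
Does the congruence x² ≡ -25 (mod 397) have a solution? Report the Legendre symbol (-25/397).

First reduce: -25 ≡ 372 (mod 397).
Pull out 2^2: since 397 ≡ 5 (mod 8), (2/397) = -1, so (2/397)^2 = +1.
Reciprocity: 93 ≡ 1 and 397 ≡ 1 (mod 4), so (93/397) = +(397/93).
Reduce top mod 93: now compute (25/93).
Reciprocity: 25 ≡ 1 and 93 ≡ 1 (mod 4), so (25/93) = +(93/25).
Reduce top mod 25: now compute (18/25).
Pull out 2: since 25 ≡ 1 (mod 8), (2/25) = +1.
Reciprocity: 9 ≡ 1 and 25 ≡ 1 (mod 4), so (9/25) = +(25/9).
Reduce top mod 9: now compute (7/9).
Reciprocity: 7 ≡ 3 and 9 ≡ 1 (mod 4), so (7/9) = +(9/7).
Reduce top mod 7: now compute (2/7).
Pull out 2: since 7 ≡ 7 (mod 8), (2/7) = +1.
Reached (1/7) = 1. Collecting the sign flips along the way, the symbol is +1.

1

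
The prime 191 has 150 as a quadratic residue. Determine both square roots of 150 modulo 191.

36, 155

Since 191 ≡ 3 (mod 4), a square root of 150 is 150^((191+1)/4) = 150^48 mod 191.
Repeated squaring: 150^2≡153, 150^4≡107, 150^8≡180, 150^16≡121, 150^32≡125 (mod 191).
150^48 = 150^(32+16) ≡ 36 (mod 191).
Check: 36² = 1296 ≡ 150 (mod 191). The two roots are 36 and 155.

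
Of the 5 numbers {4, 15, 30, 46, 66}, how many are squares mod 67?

2

(4/67) = +1 → QR.
(15/67) = +1 → QR.
(30/67) = -1 → non-residue.
(46/67) = -1 → non-residue.
(66/67) = -1 → non-residue.
Total quadratic residues among the 5: 2.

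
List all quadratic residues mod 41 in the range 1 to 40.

Square k = 1,…,20 (k and 41−k give the same square):
1²=1, 2²=4, 3²=9, 4²=16, 5²=25, 6²=36, 7²≡8, 8²≡23, 9²≡40, 10²≡18, 11²≡39, 12²≡21, 13²≡5, 14²≡32, 15²≡20, 16²≡10, 17²≡2, 18²≡37, 19²≡33, 20²≡31 (mod 41).
So the quadratic residues mod 41 are {1, 2, 4, 5, 8, 9, 10, 16, 18, 20, 21, 23, 25, 31, 32, 33, 36, 37, 39, 40}.

1 2 4 5 8 9 10 16 18 20 21 23 25 31 32 33 36 37 39 40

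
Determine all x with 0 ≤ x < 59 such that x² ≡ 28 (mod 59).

Since 59 ≡ 3 (mod 4), a square root of 28 is 28^((59+1)/4) = 28^15 mod 59.
Repeated squaring: 28^2≡17, 28^4≡53, 28^8≡36 (mod 59).
28^15 = 28^(8+4+2+1) ≡ 21 (mod 59).
Check: 21² = 441 ≡ 28 (mod 59). The two roots are 21 and 38.

21, 38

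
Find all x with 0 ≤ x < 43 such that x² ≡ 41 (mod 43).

16, 27

Since 43 ≡ 3 (mod 4), a square root of 41 is 41^((43+1)/4) = 41^11 mod 43.
Repeated squaring: 41^2≡4, 41^4≡16, 41^8≡41 (mod 43).
41^11 = 41^(8+2+1) ≡ 16 (mod 43).
Check: 16² = 256 ≡ 41 (mod 43). The two roots are 16 and 27.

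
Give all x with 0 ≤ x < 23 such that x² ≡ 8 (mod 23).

Since 23 ≡ 3 (mod 4), a square root of 8 is 8^((23+1)/4) = 8^6 mod 23.
Repeated squaring: 8^2≡18, 8^4≡2 (mod 23).
8^6 = 8^(4+2) ≡ 13 (mod 23).
Check: 13² = 169 ≡ 8 (mod 23). The two roots are 10 and 13.

10, 13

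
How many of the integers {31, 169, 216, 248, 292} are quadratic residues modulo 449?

1

(31/449) = -1 → non-residue.
(169/449) = +1 → QR.
(216/449) = -1 → non-residue.
(248/449) = -1 → non-residue.
(292/449) = -1 → non-residue.
Total quadratic residues among the 5: 1.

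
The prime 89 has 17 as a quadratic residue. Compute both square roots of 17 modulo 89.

27, 62

89 ≡ 1 (mod 4), so we find a root by search.
Trying successive values, 27² = 729 ≡ 17 (mod 89). The other root is 89 − 27 = 62.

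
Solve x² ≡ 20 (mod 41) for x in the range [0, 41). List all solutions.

41 ≡ 1 (mod 4), so we find a root by search.
Trying successive values, 15² = 225 ≡ 20 (mod 41). The other root is 41 − 15 = 26.

15, 26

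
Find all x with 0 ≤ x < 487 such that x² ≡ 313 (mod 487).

Since 487 ≡ 3 (mod 4), a square root of 313 is 313^((487+1)/4) = 313^122 mod 487.
Repeated squaring: 313^2≡82, 313^4≡393, 313^8≡70, 313^16≡30, 313^32≡413, 313^64≡119 (mod 487).
313^122 = 313^(64+32+16+8+2) ≡ 128 (mod 487).
Check: 128² = 16384 ≡ 313 (mod 487). The two roots are 128 and 359.

128, 359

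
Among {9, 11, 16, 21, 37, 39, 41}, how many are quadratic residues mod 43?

5

(9/43) = +1 → QR.
(11/43) = +1 → QR.
(16/43) = +1 → QR.
(21/43) = +1 → QR.
(37/43) = -1 → non-residue.
(39/43) = -1 → non-residue.
(41/43) = +1 → QR.
Total quadratic residues among the 7: 5.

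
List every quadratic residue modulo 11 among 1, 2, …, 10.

Square k = 1,…,5 (k and 11−k give the same square):
1²=1, 2²=4, 3²=9, 4²≡5, 5²≡3 (mod 11).
So the quadratic residues mod 11 are {1, 3, 4, 5, 9}.

1 3 4 5 9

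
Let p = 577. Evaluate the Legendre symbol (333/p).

Reciprocity: 333 ≡ 1 and 577 ≡ 1 (mod 4), so (333/577) = +(577/333).
Reduce top mod 333: now compute (244/333).
Pull out 2^2: since 333 ≡ 5 (mod 8), (2/333) = -1, so (2/333)^2 = +1.
Reciprocity: 61 ≡ 1 and 333 ≡ 1 (mod 4), so (61/333) = +(333/61).
Reduce top mod 61: now compute (28/61).
Pull out 2^2: since 61 ≡ 5 (mod 8), (2/61) = -1, so (2/61)^2 = +1.
Reciprocity: 7 ≡ 3 and 61 ≡ 1 (mod 4), so (7/61) = +(61/7).
Reduce top mod 7: now compute (5/7).
Reciprocity: 5 ≡ 1 and 7 ≡ 3 (mod 4), so (5/7) = +(7/5).
Reduce top mod 5: now compute (2/5).
Pull out 2: since 5 ≡ 5 (mod 8), (2/5) = -1.
Reached (1/5) = 1. Collecting the sign flips along the way, the symbol is -1.

-1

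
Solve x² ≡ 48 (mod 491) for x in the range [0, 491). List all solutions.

39, 452

Since 491 ≡ 3 (mod 4), a square root of 48 is 48^((491+1)/4) = 48^123 mod 491.
Repeated squaring: 48^2≡340, 48^4≡215, 48^8≡71, 48^16≡131, 48^32≡467, 48^64≡85 (mod 491).
48^123 = 48^(64+32+16+8+2+1) ≡ 39 (mod 491).
Check: 39² = 1521 ≡ 48 (mod 491). The two roots are 39 and 452.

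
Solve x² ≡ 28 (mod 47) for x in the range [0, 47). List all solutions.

13, 34

Since 47 ≡ 3 (mod 4), a square root of 28 is 28^((47+1)/4) = 28^12 mod 47.
Repeated squaring: 28^2≡32, 28^4≡37, 28^8≡6 (mod 47).
28^12 = 28^(8+4) ≡ 34 (mod 47).
Check: 34² = 1156 ≡ 28 (mod 47). The two roots are 13 and 34.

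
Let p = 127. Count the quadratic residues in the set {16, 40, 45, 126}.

1

(16/127) = +1 → QR.
(40/127) = -1 → non-residue.
(45/127) = -1 → non-residue.
(126/127) = -1 → non-residue.
Total quadratic residues among the 4: 1.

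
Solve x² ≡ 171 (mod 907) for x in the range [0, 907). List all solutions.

Since 907 ≡ 3 (mod 4), a square root of 171 is 171^((907+1)/4) = 171^227 mod 907.
Repeated squaring: 171^2≡217, 171^4≡832, 171^8≡183, 171^16≡837, 171^32≡365, 171^64≡803, 171^128≡839 (mod 907).
171^227 = 171^(128+64+32+2+1) ≡ 639 (mod 907).
Check: 639² = 408321 ≡ 171 (mod 907). The two roots are 268 and 639.

268, 639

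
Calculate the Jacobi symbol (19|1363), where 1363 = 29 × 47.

1

Reciprocity: 19 ≡ 3 and 1363 ≡ 3 (mod 4), so (19/1363) = −(1363/19).
Reduce top mod 19: now compute (14/19).
Pull out 2: since 19 ≡ 3 (mod 8), (2/19) = -1.
Reciprocity: 7 ≡ 3 and 19 ≡ 3 (mod 4), so (7/19) = −(19/7).
Reduce top mod 7: now compute (5/7).
Reciprocity: 5 ≡ 1 and 7 ≡ 3 (mod 4), so (5/7) = +(7/5).
Reduce top mod 5: now compute (2/5).
Pull out 2: since 5 ≡ 5 (mod 8), (2/5) = -1.
Reached (1/5) = 1. Collecting the sign flips along the way, the symbol is +1.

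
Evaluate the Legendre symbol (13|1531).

Reciprocity: 13 ≡ 1 and 1531 ≡ 3 (mod 4), so (13/1531) = +(1531/13).
Reduce top mod 13: now compute (10/13).
Pull out 2: since 13 ≡ 5 (mod 8), (2/13) = -1.
Reciprocity: 5 ≡ 1 and 13 ≡ 1 (mod 4), so (5/13) = +(13/5).
Reduce top mod 5: now compute (3/5).
Reciprocity: 3 ≡ 3 and 5 ≡ 1 (mod 4), so (3/5) = +(5/3).
Reduce top mod 3: now compute (2/3).
Pull out 2: since 3 ≡ 3 (mod 8), (2/3) = -1.
Reached (1/3) = 1. Collecting the sign flips along the way, the symbol is +1.

1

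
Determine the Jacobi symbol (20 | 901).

1

Pull out 2^2: since 901 ≡ 5 (mod 8), (2/901) = -1, so (2/901)^2 = +1.
Reciprocity: 5 ≡ 1 and 901 ≡ 1 (mod 4), so (5/901) = +(901/5).
Reduce top mod 5: now compute (1/5).
Reached (1/5) = 1. Collecting the sign flips along the way, the symbol is +1.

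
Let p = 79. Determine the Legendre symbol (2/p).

Pull out 2: since 79 ≡ 7 (mod 8), (2/79) = +1.
Reached (1/79) = 1. Collecting the sign flips along the way, the symbol is +1.

1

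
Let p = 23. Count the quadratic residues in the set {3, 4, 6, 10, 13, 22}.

4

(3/23) = +1 → QR.
(4/23) = +1 → QR.
(6/23) = +1 → QR.
(10/23) = -1 → non-residue.
(13/23) = +1 → QR.
(22/23) = -1 → non-residue.
Total quadratic residues among the 6: 4.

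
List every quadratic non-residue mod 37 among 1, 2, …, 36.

2 5 6 8 13 14 15 17 18 19 20 22 23 24 29 31 32 35

Square k = 1,…,18 (k and 37−k give the same square):
1²=1, 2²=4, 3²=9, 4²=16, 5²=25, 6²=36, 7²≡12, 8²≡27, 9²≡7, 10²≡26, 11²≡10, 12²≡33, 13²≡21, 14²≡11, 15²≡3, 16²≡34, 17²≡30, 18²≡28 (mod 37).
The residues are {1, 3, 4, 7, 9, 10, 11, 12, 16, 21, 25, 26, 27, 28, 30, 33, 34, 36}; the non-residues are the remaining 18 nonzero classes.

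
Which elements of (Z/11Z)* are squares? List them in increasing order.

1 3 4 5 9

Square k = 1,…,5 (k and 11−k give the same square):
1²=1, 2²=4, 3²=9, 4²≡5, 5²≡3 (mod 11).
So the quadratic residues mod 11 are {1, 3, 4, 5, 9}.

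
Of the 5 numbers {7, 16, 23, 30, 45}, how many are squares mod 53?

2

(7/53) = +1 → QR.
(16/53) = +1 → QR.
(23/53) = -1 → non-residue.
(30/53) = -1 → non-residue.
(45/53) = -1 → non-residue.
Total quadratic residues among the 5: 2.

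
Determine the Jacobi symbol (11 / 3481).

Reciprocity: 11 ≡ 3 and 3481 ≡ 1 (mod 4), so (11/3481) = +(3481/11).
Reduce top mod 11: now compute (5/11).
Reciprocity: 5 ≡ 1 and 11 ≡ 3 (mod 4), so (5/11) = +(11/5).
Reduce top mod 5: now compute (1/5).
Reached (1/5) = 1. Collecting the sign flips along the way, the symbol is +1.

1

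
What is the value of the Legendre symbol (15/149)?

Reciprocity: 15 ≡ 3 and 149 ≡ 1 (mod 4), so (15/149) = +(149/15).
Reduce top mod 15: now compute (14/15).
Pull out 2: since 15 ≡ 7 (mod 8), (2/15) = +1.
Reciprocity: 7 ≡ 3 and 15 ≡ 3 (mod 4), so (7/15) = −(15/7).
Reduce top mod 7: now compute (1/7).
Reached (1/7) = 1. Collecting the sign flips along the way, the symbol is -1.

-1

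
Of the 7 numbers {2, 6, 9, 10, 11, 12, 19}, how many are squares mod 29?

(2/29) = -1 → non-residue.
(6/29) = +1 → QR.
(9/29) = +1 → QR.
(10/29) = -1 → non-residue.
(11/29) = -1 → non-residue.
(12/29) = -1 → non-residue.
(19/29) = -1 → non-residue.
Total quadratic residues among the 7: 2.

2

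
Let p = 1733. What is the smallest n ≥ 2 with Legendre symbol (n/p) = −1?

2

(2/1733) = −1, so 2 is the smallest positive non-residue mod 1733.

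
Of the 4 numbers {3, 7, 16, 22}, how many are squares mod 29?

(3/29) = -1 → non-residue.
(7/29) = +1 → QR.
(16/29) = +1 → QR.
(22/29) = +1 → QR.
Total quadratic residues among the 4: 3.

3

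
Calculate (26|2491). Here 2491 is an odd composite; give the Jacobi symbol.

Pull out 2: since 2491 ≡ 3 (mod 8), (2/2491) = -1.
Reciprocity: 13 ≡ 1 and 2491 ≡ 3 (mod 4), so (13/2491) = +(2491/13).
Reduce top mod 13: now compute (8/13).
Pull out 2^3: since 13 ≡ 5 (mod 8), (2/13) = -1, so (2/13)^3 = -1.
Reached (1/13) = 1. Collecting the sign flips along the way, the symbol is +1.

1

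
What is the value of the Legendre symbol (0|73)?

Top reduces to 0: gcd > 1, so the symbol is 0.

0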